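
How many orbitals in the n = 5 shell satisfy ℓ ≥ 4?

9

For n = 5, ℓ ranges over 0 … 4.
The (ℓ, m_ℓ) pairs meeting ℓ ≥ 4 give: ℓ=4 → 9.
Total orbitals: 9.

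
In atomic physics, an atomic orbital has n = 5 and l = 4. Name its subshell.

5g

l = 4 corresponds to the letter 'g', so the subshell is 5g.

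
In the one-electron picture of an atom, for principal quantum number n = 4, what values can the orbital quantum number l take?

l is an integer with 0 ≤ l ≤ n−1, so for n = 4: l = 0, 1, 2, 3.

0, 1, 2, 3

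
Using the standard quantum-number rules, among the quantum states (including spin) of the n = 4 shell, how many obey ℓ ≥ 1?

30

Orbitals with ℓ ≥ 1, by ℓ: ℓ=1 → 3; ℓ=2 → 5; ℓ=3 → 7.
Orbitals: 3 + 5 + 7 = 15. Each orbital carries two spin states, so 15 × 2 = 30 states.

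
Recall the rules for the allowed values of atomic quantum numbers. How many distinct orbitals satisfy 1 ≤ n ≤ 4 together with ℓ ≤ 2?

23

Work shell by shell — for each n, count the (ℓ, m_ℓ) pairs that satisfy ℓ ≤ 2:
n=1 → 1; n=2 → 4; n=3 → 9; n=4 → 9.
Total orbitals: 1 + 4 + 9 + 9 = 23.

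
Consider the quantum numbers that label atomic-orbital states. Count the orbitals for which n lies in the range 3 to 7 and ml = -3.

Treat each shell separately and count matching orbitals:
n=4 → 1; n=5 → 2; n=6 → 3; n=7 → 4.
Total orbitals: 1 + 2 + 3 + 4 = 10.

10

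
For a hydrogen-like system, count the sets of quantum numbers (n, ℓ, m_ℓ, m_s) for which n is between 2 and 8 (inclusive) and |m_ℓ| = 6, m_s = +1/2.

6

Count contributing orbitals for each principal shell:
n=7 → 2; n=8 → 4.
Orbitals: 2 + 4 = 6. With m_s fixed to +1/2 there is one state per orbital, so 6 states.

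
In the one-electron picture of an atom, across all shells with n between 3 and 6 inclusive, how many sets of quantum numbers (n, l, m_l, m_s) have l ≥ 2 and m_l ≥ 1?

Count contributing orbitals for each principal shell:
n=3 → 2; n=4 → 5; n=5 → 9; n=6 → 14.
Orbitals: 2 + 5 + 9 + 14 = 30. Including both spin states (m_s = ±1/2) gives 2 × 30 = 60 states.

60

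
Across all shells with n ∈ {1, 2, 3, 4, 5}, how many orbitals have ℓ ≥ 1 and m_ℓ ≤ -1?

Work shell by shell — for each n, count the (ℓ, m_ℓ) pairs that satisfy ℓ ≥ 1 and m_ℓ ≤ -1:
n=2 → 1; n=3 → 3; n=4 → 6; n=5 → 10.
Total orbitals: 1 + 3 + 6 + 10 = 20.

20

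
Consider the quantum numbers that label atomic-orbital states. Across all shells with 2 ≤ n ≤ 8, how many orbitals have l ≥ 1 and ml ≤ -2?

56

For each n in the range, tally the orbitals obeying l ≥ 1 and ml ≤ -2:
n=3 → 1; n=4 → 3; n=5 → 6; n=6 → 10; n=7 → 15; n=8 → 21.
Total orbitals: 1 + 3 + 6 + 10 + 15 + 21 = 56.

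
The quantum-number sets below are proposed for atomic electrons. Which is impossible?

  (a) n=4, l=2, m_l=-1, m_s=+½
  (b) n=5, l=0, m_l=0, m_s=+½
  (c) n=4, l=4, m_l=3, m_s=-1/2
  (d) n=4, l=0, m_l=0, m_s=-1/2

(c)

(c) has l = 4 ≥ n = 4, violating 0 ≤ l ≤ n−1.
The remaining sets (a), (b), (d) satisfy all four rules.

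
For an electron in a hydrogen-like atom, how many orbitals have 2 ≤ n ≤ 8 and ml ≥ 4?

20

For each n in the range, tally the orbitals obeying ml ≥ 4:
n=5 → 1; n=6 → 3; n=7 → 6; n=8 → 10.
Total orbitals: 1 + 3 + 6 + 10 = 20.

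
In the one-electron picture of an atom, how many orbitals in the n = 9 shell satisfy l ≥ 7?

For n = 9, l ranges over 0 … 8.
Contributions: l=7 → 15; l=8 → 17.
Total orbitals: 15 + 17 = 32.

32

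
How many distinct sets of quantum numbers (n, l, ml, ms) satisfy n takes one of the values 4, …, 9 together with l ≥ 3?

For each n in the range, tally the orbitals obeying l ≥ 3:
n=4 → 7; n=5 → 16; n=6 → 27; n=7 → 40; n=8 → 55; n=9 → 72.
Orbitals: 7 + 16 + 27 + 40 + 55 + 72 = 217. Including both spin states (ms = ±1/2) gives 2 × 217 = 434 states.

434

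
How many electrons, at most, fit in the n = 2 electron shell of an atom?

8

A shell holds 2n² electrons: 2 × 2² = 2 × 4 = 8.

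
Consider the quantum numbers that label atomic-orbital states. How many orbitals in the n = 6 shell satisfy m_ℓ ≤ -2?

Go through ℓ = 0, …, 5 (the values permitted for n = 6).
Contributions: ℓ=2 → 1; ℓ=3 → 2; ℓ=4 → 3; ℓ=5 → 4.
Total orbitals: 1 + 2 + 3 + 4 = 10.

10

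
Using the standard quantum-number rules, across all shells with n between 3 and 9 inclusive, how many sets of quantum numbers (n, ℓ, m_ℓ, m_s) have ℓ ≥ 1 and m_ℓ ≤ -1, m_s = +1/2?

119

Go shell by shell, enumerating (ℓ, m_ℓ) with ℓ ≥ 1 and m_ℓ ≤ -1:
n=3 → 3; n=4 → 6; n=5 → 10; n=6 → 15; n=7 → 21; n=8 → 28; n=9 → 36.
Orbitals: 3 + 6 + 10 + 15 + 21 + 28 + 36 = 119. With m_s fixed to +1/2 there is one state per orbital, so 119 states.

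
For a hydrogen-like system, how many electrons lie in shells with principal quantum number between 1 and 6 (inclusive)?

182

Shell n has n² orbitals: 1²=1 + 2²=4 + 3²=9 + 4²=16 + 5²=25 + 6²=36 = 91 orbitals.
Two spin states per orbital: 2 × 91 = 182 electrons.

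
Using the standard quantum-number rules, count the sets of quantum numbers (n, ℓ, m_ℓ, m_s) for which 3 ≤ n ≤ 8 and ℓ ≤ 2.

Work shell by shell — for each n, count the (ℓ, m_ℓ) pairs that satisfy ℓ ≤ 2:
n=3 → 9; n=4 → 9; n=5 → 9; n=6 → 9; n=7 → 9; n=8 → 9.
Orbitals: 9 + 9 + 9 + 9 + 9 + 9 = 54. Including both spin states (m_s = ±1/2) gives 2 × 54 = 108 states.

108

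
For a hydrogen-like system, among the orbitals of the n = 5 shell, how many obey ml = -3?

2

With n = 5 the allowed l are 0, 1, …, 4.
Contributions: l=3 → 1; l=4 → 1.
Total orbitals: 1 + 1 = 2.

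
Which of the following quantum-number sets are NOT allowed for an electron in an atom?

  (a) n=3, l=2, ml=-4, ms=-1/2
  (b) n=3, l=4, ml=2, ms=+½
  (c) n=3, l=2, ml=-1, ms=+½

(a) and (b)

(a) has |ml| = 4 > l = 2, violating −l ≤ ml ≤ l.
(b) has l = 4 ≥ n = 3, violating 0 ≤ l ≤ n−1.
The remaining set (c) satisfies all four rules.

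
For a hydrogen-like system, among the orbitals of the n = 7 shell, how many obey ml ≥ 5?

3

The n = 7 shell has l = 0 through 6; check each.
The (l, ml) pairs meeting ml ≥ 5 give: l=5 → 1; l=6 → 2.
Total orbitals: 1 + 2 = 3.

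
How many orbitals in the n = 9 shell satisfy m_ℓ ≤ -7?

For n = 9, ℓ ranges over 0 … 8.
Orbitals with m_ℓ ≤ -7, by ℓ: ℓ=7 → 1; ℓ=8 → 2.
Total orbitals: 1 + 2 = 3.

3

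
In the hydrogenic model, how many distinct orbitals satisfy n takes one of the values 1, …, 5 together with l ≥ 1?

50

For each n in the range, tally the orbitals obeying l ≥ 1:
n=2 → 3; n=3 → 8; n=4 → 15; n=5 → 24.
Total orbitals: 3 + 8 + 15 + 24 = 50.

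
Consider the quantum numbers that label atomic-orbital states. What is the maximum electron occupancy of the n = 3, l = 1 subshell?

A subshell with l = 1 has 2l+1 = 3 orbitals, each holding 2 electrons (spin ±1/2), so 3 × 2 = 6.

6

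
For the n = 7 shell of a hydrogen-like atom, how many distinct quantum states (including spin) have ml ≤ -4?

For n = 7, l ranges over 0 … 6.
Contributions: l=4 → 1; l=5 → 2; l=6 → 3.
Orbitals: 1 + 2 + 3 = 6. Each orbital carries two spin states, so 6 × 2 = 12 states.

12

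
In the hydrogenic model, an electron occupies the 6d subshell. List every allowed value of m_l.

The 6d subshell has l = 2, and m_l takes every integer from −l to +l. With l = 2 that gives the 5 values -2, -1, 0, 1, 2.

-2, -1, 0, 1, 2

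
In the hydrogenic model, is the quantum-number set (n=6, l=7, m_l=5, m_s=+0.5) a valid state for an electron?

Invalid

The orbital quantum number must satisfy 0 ≤ l ≤ n−1. With n = 6 the allowed l values are 0, 1, 2, 3, 4, 5, so l = 7 is out of range.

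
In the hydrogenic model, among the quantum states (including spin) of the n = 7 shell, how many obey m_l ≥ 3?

20

Contributions: l=3 → 1; l=4 → 2; l=5 → 3; l=6 → 4.
Orbitals: 1 + 2 + 3 + 4 = 10. Each orbital carries two spin states, so 10 × 2 = 20 states.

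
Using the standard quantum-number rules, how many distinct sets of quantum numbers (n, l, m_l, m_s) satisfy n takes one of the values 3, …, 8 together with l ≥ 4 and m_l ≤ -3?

Work shell by shell — for each n, count the (l, m_l) pairs that satisfy l ≥ 4 and m_l ≤ -3:
n=5 → 2; n=6 → 5; n=7 → 9; n=8 → 14.
Orbitals: 2 + 5 + 9 + 14 = 30. Including both spin states (m_s = ±1/2) gives 2 × 30 = 60 states.

60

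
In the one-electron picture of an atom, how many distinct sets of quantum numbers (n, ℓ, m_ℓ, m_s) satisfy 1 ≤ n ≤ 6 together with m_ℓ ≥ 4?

8

Treat each shell separately and count matching orbitals:
n=5 → 1; n=6 → 3.
Orbitals: 1 + 3 = 4. Including both spin states (m_s = ±1/2) gives 2 × 4 = 8 states.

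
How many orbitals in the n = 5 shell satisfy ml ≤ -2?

6

The (l, ml) pairs meeting ml ≤ -2 give: l=2 → 1; l=3 → 2; l=4 → 3.
Total orbitals: 1 + 2 + 3 = 6.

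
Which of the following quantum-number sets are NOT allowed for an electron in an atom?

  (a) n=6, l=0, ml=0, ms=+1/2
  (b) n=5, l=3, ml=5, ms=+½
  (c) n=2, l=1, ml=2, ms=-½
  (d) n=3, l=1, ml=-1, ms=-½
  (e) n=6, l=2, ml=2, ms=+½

(b) has |ml| = 5 > l = 3, violating −l ≤ ml ≤ l.
(c) has |ml| = 2 > l = 1, violating −l ≤ ml ≤ l.
The remaining sets (a), (d), (e) satisfy all four rules.

(b) and (c)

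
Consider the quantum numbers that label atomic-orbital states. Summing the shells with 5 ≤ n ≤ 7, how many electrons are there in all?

220

Shell n has n² orbitals: 5²=25 + 6²=36 + 7²=49 = 110 orbitals.
Two spin states per orbital: 2 × 110 = 220 electrons.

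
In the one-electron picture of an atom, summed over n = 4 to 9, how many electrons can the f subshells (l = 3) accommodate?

An f subshell (l = 3) exists for every n ≥ 4, so shells n = 4, 5, 6, 7, 8, 9 each contribute one — 6 subshells.
Since each f subshell holds 2(2·3+1) = 14 electrons, the total is 6 × 14 = 84.

84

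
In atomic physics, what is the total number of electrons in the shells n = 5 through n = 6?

Shell n has n² orbitals: 5²=25 + 6²=36 = 61 orbitals.
Two spin states per orbital: 2 × 61 = 122 electrons.

122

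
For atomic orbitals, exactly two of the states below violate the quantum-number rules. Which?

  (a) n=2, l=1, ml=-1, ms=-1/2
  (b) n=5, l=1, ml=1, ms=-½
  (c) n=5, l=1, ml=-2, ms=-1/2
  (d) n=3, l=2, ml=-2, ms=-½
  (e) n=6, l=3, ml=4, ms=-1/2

(c) and (e)

(c) has |ml| = 2 > l = 1, violating −l ≤ ml ≤ l.
(e) has |ml| = 4 > l = 3, violating −l ≤ ml ≤ l.
The remaining sets (a), (b), (d) satisfy all four rules.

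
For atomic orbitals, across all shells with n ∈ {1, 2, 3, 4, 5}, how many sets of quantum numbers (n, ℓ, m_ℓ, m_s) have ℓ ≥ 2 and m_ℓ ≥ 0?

For each n in the range, tally the orbitals obeying ℓ ≥ 2 and m_ℓ ≥ 0:
n=3 → 3; n=4 → 7; n=5 → 12.
Orbitals: 3 + 7 + 12 = 22. Including both spin states (m_s = ±1/2) gives 2 × 22 = 44 states.

44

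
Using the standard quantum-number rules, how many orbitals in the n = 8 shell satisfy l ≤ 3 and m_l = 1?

The n = 8 shell has l = 0 through 7; check each.
Per l-value: l=1 → 1; l=2 → 1; l=3 → 1.
Total orbitals: 1 + 1 + 1 = 3.

3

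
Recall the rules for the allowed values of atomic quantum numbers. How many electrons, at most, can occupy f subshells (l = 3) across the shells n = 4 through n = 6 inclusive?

An f subshell (l = 3) exists for every n ≥ 4, so shells n = 4, 5, 6 each contribute one — 3 subshells.
Since each f subshell holds 2(2·3+1) = 14 electrons, the total is 3 × 14 = 42.

42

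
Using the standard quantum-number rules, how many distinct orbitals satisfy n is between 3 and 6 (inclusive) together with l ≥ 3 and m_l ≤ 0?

Work shell by shell — for each n, count the (l, m_l) pairs that satisfy l ≥ 3 and m_l ≤ 0:
n=4 → 4; n=5 → 9; n=6 → 15.
Total orbitals: 4 + 9 + 15 = 28.

28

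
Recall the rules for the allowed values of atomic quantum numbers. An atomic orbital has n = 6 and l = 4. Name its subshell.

l = 4 corresponds to the letter 'g', so the subshell is 6g.

6g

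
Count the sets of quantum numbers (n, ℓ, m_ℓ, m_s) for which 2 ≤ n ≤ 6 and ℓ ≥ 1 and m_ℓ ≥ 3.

20

Per-shell orbital counts meeting the constraint:
n=4 → 1; n=5 → 3; n=6 → 6.
Orbitals: 1 + 3 + 6 = 10. Including both spin states (m_s = ±1/2) gives 2 × 10 = 20 states.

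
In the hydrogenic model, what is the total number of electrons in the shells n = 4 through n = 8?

Shell n has n² orbitals: 4²=16 + 5²=25 + 6²=36 + 7²=49 + 8²=64 = 190 orbitals.
Two spin states per orbital: 2 × 190 = 380 electrons.

380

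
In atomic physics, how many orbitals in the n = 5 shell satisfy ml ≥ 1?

For n = 5, l ranges over 0 … 4.
Per l-value: l=1 → 1; l=2 → 2; l=3 → 3; l=4 → 4.
Total orbitals: 1 + 2 + 3 + 4 = 10.

10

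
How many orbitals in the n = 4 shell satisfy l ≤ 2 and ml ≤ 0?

6

For n = 4, l ranges over 0 … 3.
The (l, ml) pairs meeting l ≤ 2 and ml ≤ 0 give: l=0 → 1; l=1 → 2; l=2 → 3.
Total orbitals: 1 + 2 + 3 = 6.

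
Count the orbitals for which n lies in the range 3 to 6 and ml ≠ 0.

For each n in the range, tally the orbitals obeying ml ≠ 0:
n=3 → 6; n=4 → 12; n=5 → 20; n=6 → 30.
Total orbitals: 6 + 12 + 20 + 30 = 68.

68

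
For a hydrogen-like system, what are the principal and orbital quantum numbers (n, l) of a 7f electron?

n = 7, l = 3

The leading integer gives n = 7; the letter 'f' means l = 3.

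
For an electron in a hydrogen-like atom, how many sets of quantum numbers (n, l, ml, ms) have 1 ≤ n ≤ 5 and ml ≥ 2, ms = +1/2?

Work shell by shell — for each n, count the (l, ml) pairs that satisfy ml ≥ 2:
n=3 → 1; n=4 → 3; n=5 → 6.
Orbitals: 1 + 3 + 6 = 10. With ms fixed to +1/2 there is one state per orbital, so 10 states.

10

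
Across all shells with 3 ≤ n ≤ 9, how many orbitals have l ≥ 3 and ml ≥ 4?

For each n in the range, tally the orbitals obeying l ≥ 3 and ml ≥ 4:
n=5 → 1; n=6 → 3; n=7 → 6; n=8 → 10; n=9 → 15.
Total orbitals: 1 + 3 + 6 + 10 + 15 = 35.

35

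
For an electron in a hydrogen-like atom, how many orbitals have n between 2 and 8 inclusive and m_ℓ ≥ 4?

Treat each shell separately and count matching orbitals:
n=5 → 1; n=6 → 3; n=7 → 6; n=8 → 10.
Total orbitals: 1 + 3 + 6 + 10 = 20.

20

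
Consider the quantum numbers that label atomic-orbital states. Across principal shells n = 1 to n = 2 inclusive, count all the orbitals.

5

Shell n has n² orbitals: 1²=1 + 2²=4 = 5 orbitals.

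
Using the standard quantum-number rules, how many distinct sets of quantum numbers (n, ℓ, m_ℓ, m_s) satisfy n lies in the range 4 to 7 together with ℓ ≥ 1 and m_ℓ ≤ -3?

40

Count contributing orbitals for each principal shell:
n=4 → 1; n=5 → 3; n=6 → 6; n=7 → 10.
Orbitals: 1 + 3 + 6 + 10 = 20. Including both spin states (m_s = ±1/2) gives 2 × 20 = 40 states.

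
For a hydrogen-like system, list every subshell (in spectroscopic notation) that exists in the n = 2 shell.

For n = 2, l runs from 0 to 1. In spectroscopic notation l = 0,1,2,… ↔ s,p,d,f,g,h,i, so the subshells are 2s, 2p.

2s, 2p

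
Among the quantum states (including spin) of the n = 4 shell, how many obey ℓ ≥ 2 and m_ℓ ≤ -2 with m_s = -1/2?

3

With n = 4 the allowed ℓ are 0, 1, …, 3.
The (ℓ, m_ℓ) pairs meeting ℓ ≥ 2 and m_ℓ ≤ -2 give: ℓ=2 → 1; ℓ=3 → 2.
Orbitals: 1 + 2 = 3. With m_s fixed to a single value there is one state per orbital, giving 3 states.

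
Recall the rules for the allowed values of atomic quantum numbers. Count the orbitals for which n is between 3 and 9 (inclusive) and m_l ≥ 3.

Go shell by shell, enumerating (l, m_l) with m_l ≥ 3:
n=4 → 1; n=5 → 3; n=6 → 6; n=7 → 10; n=8 → 15; n=9 → 21.
Total orbitals: 1 + 3 + 6 + 10 + 15 + 21 = 56.

56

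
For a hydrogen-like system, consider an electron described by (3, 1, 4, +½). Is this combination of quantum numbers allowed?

Invalid

The magnetic quantum number must satisfy −ℓ ≤ m_ℓ ≤ ℓ. With ℓ = 1, m_ℓ can only be -1, 0, 1, so m_ℓ = 4 is forbidden.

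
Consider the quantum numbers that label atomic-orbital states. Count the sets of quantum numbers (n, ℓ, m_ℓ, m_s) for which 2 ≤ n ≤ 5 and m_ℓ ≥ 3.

8

Per-shell orbital counts meeting the constraint:
n=4 → 1; n=5 → 3.
Orbitals: 1 + 3 = 4. Including both spin states (m_s = ±1/2) gives 2 × 4 = 8 states.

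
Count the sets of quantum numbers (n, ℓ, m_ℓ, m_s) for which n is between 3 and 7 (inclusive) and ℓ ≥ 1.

Work shell by shell — for each n, count the (ℓ, m_ℓ) pairs that satisfy ℓ ≥ 1:
n=3 → 8; n=4 → 15; n=5 → 24; n=6 → 35; n=7 → 48.
Orbitals: 8 + 15 + 24 + 35 + 48 = 130. Including both spin states (m_s = ±1/2) gives 2 × 130 = 260 states.

260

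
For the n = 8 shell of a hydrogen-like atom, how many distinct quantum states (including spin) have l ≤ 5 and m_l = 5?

Contributions: l=5 → 1.
Orbitals: 1. Each orbital carries two spin states, so 1 × 2 = 2 states.

2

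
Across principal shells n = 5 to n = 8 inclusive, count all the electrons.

348

Shell n has n² orbitals: 5²=25 + 6²=36 + 7²=49 + 8²=64 = 174 orbitals.
Two spin states per orbital: 2 × 174 = 348 electrons.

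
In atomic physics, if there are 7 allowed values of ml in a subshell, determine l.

ml ranges over 2l+1 integers, so 2l+1 = 7 ⇒ l = 3.

l = 3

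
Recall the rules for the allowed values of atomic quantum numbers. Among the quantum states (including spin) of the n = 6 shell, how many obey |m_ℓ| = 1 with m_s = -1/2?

The n = 6 shell has ℓ = 0 through 5; check each.
Per ℓ-value: ℓ=1 → 2; ℓ=2 → 2; ℓ=3 → 2; ℓ=4 → 2; ℓ=5 → 2.
Orbitals: 2 + 2 + 2 + 2 + 2 = 10. With m_s fixed to a single value there is one state per orbital, giving 10 states.

10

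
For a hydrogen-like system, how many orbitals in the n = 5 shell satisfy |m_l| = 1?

For n = 5, l ranges over 0 … 4.
Orbitals with |m_l| = 1, by l: l=1 → 2; l=2 → 2; l=3 → 2; l=4 → 2.
Total orbitals: 2 + 2 + 2 + 2 = 8.

8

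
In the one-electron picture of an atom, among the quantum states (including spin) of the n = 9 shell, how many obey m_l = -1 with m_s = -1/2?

8

Orbitals with m_l = -1, by l: l=1 → 1; l=2 → 1; l=3 → 1; l=4 → 1; l=5 → 1; l=6 → 1; l=7 → 1; l=8 → 1.
Orbitals: 1 + 1 + 1 + 1 + 1 + 1 + 1 + 1 = 8. With m_s fixed to a single value there is one state per orbital, giving 8 states.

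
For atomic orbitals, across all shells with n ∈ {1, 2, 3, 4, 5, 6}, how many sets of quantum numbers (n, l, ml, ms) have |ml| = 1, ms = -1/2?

30

Per-shell orbital counts meeting the constraint:
n=2 → 2; n=3 → 4; n=4 → 6; n=5 → 8; n=6 → 10.
Orbitals: 2 + 4 + 6 + 8 + 10 = 30. With ms fixed to -1/2 there is one state per orbital, so 30 states.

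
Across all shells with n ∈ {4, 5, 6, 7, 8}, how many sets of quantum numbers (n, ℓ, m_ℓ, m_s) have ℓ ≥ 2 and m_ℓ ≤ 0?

190

Treat each shell separately and count matching orbitals:
n=4 → 7; n=5 → 12; n=6 → 18; n=7 → 25; n=8 → 33.
Orbitals: 7 + 12 + 18 + 25 + 33 = 95. Including both spin states (m_s = ±1/2) gives 2 × 95 = 190 states.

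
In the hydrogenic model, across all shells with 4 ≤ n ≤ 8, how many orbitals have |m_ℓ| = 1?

Treat each shell separately and count matching orbitals:
n=4 → 6; n=5 → 8; n=6 → 10; n=7 → 12; n=8 → 14.
Total orbitals: 6 + 8 + 10 + 12 + 14 = 50.

50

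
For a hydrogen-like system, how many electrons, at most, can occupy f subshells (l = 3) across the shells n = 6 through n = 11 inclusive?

An f subshell (l = 3) exists for every n ≥ 4, so shells n = 6, 7, 8, 9, 10, 11 each contribute one — 6 subshells.
Since each f subshell holds 2(2·3+1) = 14 electrons, the total is 6 × 14 = 84.

84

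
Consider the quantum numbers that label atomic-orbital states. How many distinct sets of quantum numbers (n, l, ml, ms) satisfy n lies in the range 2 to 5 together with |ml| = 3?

Per-shell orbital counts meeting the constraint:
n=4 → 2; n=5 → 4.
Orbitals: 2 + 4 = 6. Including both spin states (ms = ±1/2) gives 2 × 6 = 12 states.

12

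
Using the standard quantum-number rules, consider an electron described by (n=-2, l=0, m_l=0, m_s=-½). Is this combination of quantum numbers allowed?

The principal quantum number must be a positive integer (n ≥ 1), but here n = -2.

Invalid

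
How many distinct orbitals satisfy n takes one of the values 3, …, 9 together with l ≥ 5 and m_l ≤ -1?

60

For each n in the range, tally the orbitals obeying l ≥ 5 and m_l ≤ -1:
n=6 → 5; n=7 → 11; n=8 → 18; n=9 → 26.
Total orbitals: 5 + 11 + 18 + 26 = 60.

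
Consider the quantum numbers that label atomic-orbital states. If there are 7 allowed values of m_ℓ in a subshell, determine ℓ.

ℓ = 3 (f)

m_ℓ ranges over 2ℓ+1 integers, so 2ℓ+1 = 7 ⇒ ℓ = 3.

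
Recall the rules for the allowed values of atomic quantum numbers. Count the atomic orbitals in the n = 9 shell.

81

The n = 9 shell contains n² = 9² = 81 orbitals.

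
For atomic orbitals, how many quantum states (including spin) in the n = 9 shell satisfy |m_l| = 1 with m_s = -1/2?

16

For n = 9, l ranges over 0 … 8.
Per l-value: l=1 → 2; l=2 → 2; l=3 → 2; l=4 → 2; l=5 → 2; l=6 → 2; l=7 → 2; l=8 → 2.
Orbitals: 2 + 2 + 2 + 2 + 2 + 2 + 2 + 2 = 16. With m_s fixed to a single value there is one state per orbital, giving 16 states.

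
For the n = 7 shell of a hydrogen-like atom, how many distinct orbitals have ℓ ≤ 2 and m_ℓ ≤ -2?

1

For n = 7, ℓ ranges over 0 … 6.
The (ℓ, m_ℓ) pairs meeting ℓ ≤ 2 and m_ℓ ≤ -2 give: ℓ=2 → 1.
Total orbitals: 1.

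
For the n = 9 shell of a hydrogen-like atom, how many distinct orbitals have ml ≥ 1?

36

With n = 9 the allowed l are 0, 1, …, 8.
The (l, ml) pairs meeting ml ≥ 1 give: l=1 → 1; l=2 → 2; l=3 → 3; l=4 → 4; l=5 → 5; l=6 → 6; l=7 → 7; l=8 → 8.
Total orbitals: 1 + 2 + 3 + 4 + 5 + 6 + 7 + 8 = 36.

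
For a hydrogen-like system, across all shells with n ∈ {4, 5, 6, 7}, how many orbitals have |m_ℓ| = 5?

Work shell by shell — for each n, count the (ℓ, m_ℓ) pairs that satisfy |m_ℓ| = 5:
n=6 → 2; n=7 → 4.
Total orbitals: 2 + 4 = 6.

6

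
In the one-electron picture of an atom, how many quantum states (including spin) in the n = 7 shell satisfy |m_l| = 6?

4

The (l, m_l) pairs meeting |m_l| = 6 give: l=6 → 2.
Orbitals: 2. Each orbital carries two spin states, so 2 × 2 = 4 states.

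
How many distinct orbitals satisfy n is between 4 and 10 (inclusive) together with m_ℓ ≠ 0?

Work shell by shell — for each n, count the (ℓ, m_ℓ) pairs that satisfy m_ℓ ≠ 0:
n=4 → 12; n=5 → 20; n=6 → 30; n=7 → 42; n=8 → 56; n=9 → 72; n=10 → 90.
Total orbitals: 12 + 20 + 30 + 42 + 56 + 72 + 90 = 322.

322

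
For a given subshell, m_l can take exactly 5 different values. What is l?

m_l ranges over 2l+1 integers, so 2l+1 = 5 ⇒ l = 2.

l = 2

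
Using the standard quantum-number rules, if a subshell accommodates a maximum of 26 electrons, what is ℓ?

ℓ = 6

2(2ℓ+1) = 26 ⇒ 2ℓ+1 = 13 ⇒ ℓ = 6.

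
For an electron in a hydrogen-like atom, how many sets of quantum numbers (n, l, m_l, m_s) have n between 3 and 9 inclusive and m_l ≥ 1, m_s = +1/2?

119

Count contributing orbitals for each principal shell:
n=3 → 3; n=4 → 6; n=5 → 10; n=6 → 15; n=7 → 21; n=8 → 28; n=9 → 36.
Orbitals: 3 + 6 + 10 + 15 + 21 + 28 + 36 = 119. With m_s fixed to +1/2 there is one state per orbital, so 119 states.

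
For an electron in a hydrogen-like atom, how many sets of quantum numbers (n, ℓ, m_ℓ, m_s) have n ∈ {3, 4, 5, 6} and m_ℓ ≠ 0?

136

For each n in the range, tally the orbitals obeying m_ℓ ≠ 0:
n=3 → 6; n=4 → 12; n=5 → 20; n=6 → 30.
Orbitals: 6 + 12 + 20 + 30 = 68. Including both spin states (m_s = ±1/2) gives 2 × 68 = 136 states.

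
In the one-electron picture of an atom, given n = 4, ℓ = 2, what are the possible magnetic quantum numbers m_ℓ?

m_ℓ takes every integer from −ℓ to +ℓ. With ℓ = 2 that gives the 5 values -2, -1, 0, 1, 2.

-2, -1, 0, 1, 2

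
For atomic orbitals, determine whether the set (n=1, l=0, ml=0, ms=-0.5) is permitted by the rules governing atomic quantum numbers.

Yes

n = 1 is a positive integer. l = 0 satisfies 0 ≤ l ≤ n−1 = 0. ml = 0 lies in the range −l … +l (here 0). ms = -1/2 is one of ±1/2.
All four constraints are satisfied.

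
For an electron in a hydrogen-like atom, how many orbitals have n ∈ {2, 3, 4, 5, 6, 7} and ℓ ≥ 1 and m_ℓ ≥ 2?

Treat each shell separately and count matching orbitals:
n=3 → 1; n=4 → 3; n=5 → 6; n=6 → 10; n=7 → 15.
Total orbitals: 1 + 3 + 6 + 10 + 15 = 35.

35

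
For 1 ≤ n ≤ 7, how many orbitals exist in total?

140

Total orbitals = 1² + 2² + 3² + 4² + 5² + 6² + 7² = 140.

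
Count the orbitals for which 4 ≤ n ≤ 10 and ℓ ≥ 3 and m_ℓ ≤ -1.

140

Work shell by shell — for each n, count the (ℓ, m_ℓ) pairs that satisfy ℓ ≥ 3 and m_ℓ ≤ -1:
n=4 → 3; n=5 → 7; n=6 → 12; n=7 → 18; n=8 → 25; n=9 → 33; n=10 → 42.
Total orbitals: 3 + 7 + 12 + 18 + 25 + 33 + 42 = 140.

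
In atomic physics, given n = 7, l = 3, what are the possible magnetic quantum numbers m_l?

-3, -2, -1, 0, 1, 2, 3

m_l takes every integer from −l to +l. With l = 3 that gives the 7 values -3, -2, -1, 0, 1, 2, 3.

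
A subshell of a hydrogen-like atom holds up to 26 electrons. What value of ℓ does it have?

ℓ = 6

2(2ℓ+1) = 26 ⇒ 2ℓ+1 = 13 ⇒ ℓ = 6.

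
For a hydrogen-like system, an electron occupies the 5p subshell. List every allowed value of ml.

-1, 0, 1

The 5p subshell has l = 1, and ml takes every integer from −l to +l. With l = 1 that gives the 3 values -1, 0, 1.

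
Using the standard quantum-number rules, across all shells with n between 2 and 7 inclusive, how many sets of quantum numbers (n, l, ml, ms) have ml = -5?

For each n in the range, tally the orbitals obeying ml = -5:
n=6 → 1; n=7 → 2.
Orbitals: 1 + 2 = 3. Including both spin states (ms = ±1/2) gives 2 × 3 = 6 states.

6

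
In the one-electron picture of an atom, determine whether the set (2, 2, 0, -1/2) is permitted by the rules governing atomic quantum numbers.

Not allowed

The orbital quantum number must satisfy 0 ≤ ℓ ≤ n−1. With n = 2 the allowed ℓ values are 0, 1, so ℓ = 2 is out of range.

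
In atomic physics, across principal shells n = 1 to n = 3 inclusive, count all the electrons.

Shell n has n² orbitals: 1²=1 + 2²=4 + 3²=9 = 14 orbitals.
Two spin states per orbital: 2 × 14 = 28 electrons.

28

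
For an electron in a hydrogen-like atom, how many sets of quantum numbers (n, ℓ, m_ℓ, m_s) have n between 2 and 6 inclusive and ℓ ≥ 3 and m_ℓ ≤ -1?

44

Count contributing orbitals for each principal shell:
n=4 → 3; n=5 → 7; n=6 → 12.
Orbitals: 3 + 7 + 12 = 22. Including both spin states (m_s = ±1/2) gives 2 × 22 = 44 states.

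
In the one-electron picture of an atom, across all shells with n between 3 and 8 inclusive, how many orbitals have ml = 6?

3

Go shell by shell, enumerating (l, ml) with ml = 6:
n=7 → 1; n=8 → 2.
Total orbitals: 1 + 2 = 3.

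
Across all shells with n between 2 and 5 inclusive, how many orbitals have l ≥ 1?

Treat each shell separately and count matching orbitals:
n=2 → 3; n=3 → 8; n=4 → 15; n=5 → 24.
Total orbitals: 3 + 8 + 15 + 24 = 50.

50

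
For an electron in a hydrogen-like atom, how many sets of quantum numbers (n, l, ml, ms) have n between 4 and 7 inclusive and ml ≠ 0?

Per-shell orbital counts meeting the constraint:
n=4 → 12; n=5 → 20; n=6 → 30; n=7 → 42.
Orbitals: 12 + 20 + 30 + 42 = 104. Including both spin states (ms = ±1/2) gives 2 × 104 = 208 states.

208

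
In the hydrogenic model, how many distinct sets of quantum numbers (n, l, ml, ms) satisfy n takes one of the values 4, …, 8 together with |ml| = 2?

Per-shell orbital counts meeting the constraint:
n=4 → 4; n=5 → 6; n=6 → 8; n=7 → 10; n=8 → 12.
Orbitals: 4 + 6 + 8 + 10 + 12 = 40. Including both spin states (ms = ±1/2) gives 2 × 40 = 80 states.

80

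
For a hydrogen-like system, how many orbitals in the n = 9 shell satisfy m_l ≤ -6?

6

Go through l = 0, …, 8 (the values permitted for n = 9).
The (l, m_l) pairs meeting m_l ≤ -6 give: l=6 → 1; l=7 → 2; l=8 → 3.
Total orbitals: 1 + 2 + 3 = 6.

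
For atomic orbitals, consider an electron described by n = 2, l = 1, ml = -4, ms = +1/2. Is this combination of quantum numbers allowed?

The magnetic quantum number must satisfy −l ≤ ml ≤ l. With l = 1, ml can only be -1, 0, 1, so ml = -4 is forbidden.

No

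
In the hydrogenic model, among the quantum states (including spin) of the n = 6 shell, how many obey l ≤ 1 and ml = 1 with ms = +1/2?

Orbitals with l ≤ 1 and ml = 1, by l: l=1 → 1.
Orbitals: 1. With ms fixed to a single value there is one state per orbital, giving 1 state.

1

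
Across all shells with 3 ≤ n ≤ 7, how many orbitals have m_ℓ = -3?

Treat each shell separately and count matching orbitals:
n=4 → 1; n=5 → 2; n=6 → 3; n=7 → 4.
Total orbitals: 1 + 2 + 3 + 4 = 10.

10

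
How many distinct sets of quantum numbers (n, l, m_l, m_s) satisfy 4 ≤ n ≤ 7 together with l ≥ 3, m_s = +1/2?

90

Treat each shell separately and count matching orbitals:
n=4 → 7; n=5 → 16; n=6 → 27; n=7 → 40.
Orbitals: 7 + 16 + 27 + 40 = 90. With m_s fixed to +1/2 there is one state per orbital, so 90 states.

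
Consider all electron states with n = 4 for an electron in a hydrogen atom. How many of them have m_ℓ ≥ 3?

2

Per ℓ-value: ℓ=3 → 1.
Orbitals: 1. Each orbital carries two spin states, so 1 × 2 = 2 states.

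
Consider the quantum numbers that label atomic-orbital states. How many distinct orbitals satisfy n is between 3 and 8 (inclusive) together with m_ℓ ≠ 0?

166

Go shell by shell, enumerating (ℓ, m_ℓ) with m_ℓ ≠ 0:
n=3 → 6; n=4 → 12; n=5 → 20; n=6 → 30; n=7 → 42; n=8 → 56.
Total orbitals: 6 + 12 + 20 + 30 + 42 + 56 = 166.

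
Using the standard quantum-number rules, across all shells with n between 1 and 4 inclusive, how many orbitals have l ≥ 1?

26

Count contributing orbitals for each principal shell:
n=2 → 3; n=3 → 8; n=4 → 15.
Total orbitals: 3 + 8 + 15 = 26.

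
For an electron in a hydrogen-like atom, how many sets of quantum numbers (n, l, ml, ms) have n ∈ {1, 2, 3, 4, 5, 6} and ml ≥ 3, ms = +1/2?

Work shell by shell — for each n, count the (l, ml) pairs that satisfy ml ≥ 3:
n=4 → 1; n=5 → 3; n=6 → 6.
Orbitals: 1 + 3 + 6 = 10. With ms fixed to +1/2 there is one state per orbital, so 10 states.

10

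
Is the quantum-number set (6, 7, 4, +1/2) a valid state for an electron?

The orbital quantum number must satisfy 0 ≤ ℓ ≤ n−1. With n = 6 the allowed ℓ values are 0, 1, 2, 3, 4, 5, so ℓ = 7 is out of range.

Invalid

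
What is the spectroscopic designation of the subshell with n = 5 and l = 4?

5g

l = 4 corresponds to the letter 'g', so the subshell is 5g.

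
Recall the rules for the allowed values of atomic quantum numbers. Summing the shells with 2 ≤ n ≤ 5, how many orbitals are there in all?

Shell n has n² orbitals: 2²=4 + 3²=9 + 4²=16 + 5²=25 = 54 orbitals.

54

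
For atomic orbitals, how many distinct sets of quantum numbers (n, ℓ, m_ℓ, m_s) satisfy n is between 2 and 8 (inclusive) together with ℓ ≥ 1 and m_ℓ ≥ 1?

168

Treat each shell separately and count matching orbitals:
n=2 → 1; n=3 → 3; n=4 → 6; n=5 → 10; n=6 → 15; n=7 → 21; n=8 → 28.
Orbitals: 1 + 3 + 6 + 10 + 15 + 21 + 28 = 84. Including both spin states (m_s = ±1/2) gives 2 × 84 = 168 states.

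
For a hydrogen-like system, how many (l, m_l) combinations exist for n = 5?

25

The n = 5 shell contains n² = 5² = 25 orbitals.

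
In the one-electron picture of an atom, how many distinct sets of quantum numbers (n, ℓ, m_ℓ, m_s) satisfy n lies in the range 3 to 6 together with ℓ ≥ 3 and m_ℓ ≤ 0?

Go shell by shell, enumerating (ℓ, m_ℓ) with ℓ ≥ 3 and m_ℓ ≤ 0:
n=4 → 4; n=5 → 9; n=6 → 15.
Orbitals: 4 + 9 + 15 = 28. Including both spin states (m_s = ±1/2) gives 2 × 28 = 56 states.

56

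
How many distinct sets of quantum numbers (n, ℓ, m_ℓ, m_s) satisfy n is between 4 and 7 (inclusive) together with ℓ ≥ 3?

180

Count contributing orbitals for each principal shell:
n=4 → 7; n=5 → 16; n=6 → 27; n=7 → 40.
Orbitals: 7 + 16 + 27 + 40 = 90. Including both spin states (m_s = ±1/2) gives 2 × 90 = 180 states.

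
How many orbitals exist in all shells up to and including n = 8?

204

Total orbitals = 1² + 2² + 3² + 4² + 5² + 6² + 7² + 8² = 204.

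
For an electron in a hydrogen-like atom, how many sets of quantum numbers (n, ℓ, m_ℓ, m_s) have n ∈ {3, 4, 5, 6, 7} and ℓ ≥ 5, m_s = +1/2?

35

Treat each shell separately and count matching orbitals:
n=6 → 11; n=7 → 24.
Orbitals: 11 + 24 = 35. With m_s fixed to +1/2 there is one state per orbital, so 35 states.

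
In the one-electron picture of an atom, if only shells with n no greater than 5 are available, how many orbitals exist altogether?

Total orbitals = 1² + 2² + 3² + 4² + 5² = 55.

55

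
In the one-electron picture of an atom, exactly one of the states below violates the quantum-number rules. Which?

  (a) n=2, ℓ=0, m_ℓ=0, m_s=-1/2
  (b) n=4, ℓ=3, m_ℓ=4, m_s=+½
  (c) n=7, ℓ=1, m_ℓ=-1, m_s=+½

(b)

(b) has |m_ℓ| = 4 > ℓ = 3, violating −ℓ ≤ m_ℓ ≤ ℓ.
The remaining sets (a), (c) satisfy all four rules.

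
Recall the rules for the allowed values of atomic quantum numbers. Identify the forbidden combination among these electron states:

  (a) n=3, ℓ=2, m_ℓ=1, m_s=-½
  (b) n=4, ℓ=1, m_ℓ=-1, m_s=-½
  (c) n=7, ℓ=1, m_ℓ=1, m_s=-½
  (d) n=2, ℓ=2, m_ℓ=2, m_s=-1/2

(d) has ℓ = 2 ≥ n = 2, violating 0 ≤ ℓ ≤ n−1.
The remaining sets (a), (b), (c) satisfy all four rules.

(d)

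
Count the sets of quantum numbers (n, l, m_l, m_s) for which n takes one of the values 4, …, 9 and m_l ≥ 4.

70

Go shell by shell, enumerating (l, m_l) with m_l ≥ 4:
n=5 → 1; n=6 → 3; n=7 → 6; n=8 → 10; n=9 → 15.
Orbitals: 1 + 3 + 6 + 10 + 15 = 35. Including both spin states (m_s = ±1/2) gives 2 × 35 = 70 states.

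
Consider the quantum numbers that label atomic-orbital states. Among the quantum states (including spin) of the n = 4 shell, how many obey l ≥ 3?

For n = 4, l ranges over 0 … 3.
The (l, ml) pairs meeting l ≥ 3 give: l=3 → 7.
Orbitals: 7. Each orbital carries two spin states, so 7 × 2 = 14 states.

14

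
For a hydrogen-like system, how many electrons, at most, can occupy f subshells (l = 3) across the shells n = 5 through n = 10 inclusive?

84

An f subshell (l = 3) exists for every n ≥ 4, so shells n = 5, 6, 7, 8, 9, 10 each contribute one — 6 subshells.
Since each f subshell holds 2(2·3+1) = 14 electrons, the total is 6 × 14 = 84.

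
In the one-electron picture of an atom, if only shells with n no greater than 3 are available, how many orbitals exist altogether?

14

Total orbitals = 1² + 2² + 3² = 14.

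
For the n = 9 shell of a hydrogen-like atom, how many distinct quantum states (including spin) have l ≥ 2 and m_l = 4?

10

Contributions: l=4 → 1; l=5 → 1; l=6 → 1; l=7 → 1; l=8 → 1.
Orbitals: 1 + 1 + 1 + 1 + 1 = 5. Each orbital carries two spin states, so 5 × 2 = 10 states.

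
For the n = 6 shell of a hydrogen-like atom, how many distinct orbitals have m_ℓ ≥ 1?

15

Per ℓ-value: ℓ=1 → 1; ℓ=2 → 2; ℓ=3 → 3; ℓ=4 → 4; ℓ=5 → 5.
Total orbitals: 1 + 2 + 3 + 4 + 5 = 15.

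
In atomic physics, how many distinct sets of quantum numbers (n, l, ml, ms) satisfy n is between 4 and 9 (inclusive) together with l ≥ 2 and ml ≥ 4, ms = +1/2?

Go shell by shell, enumerating (l, ml) with l ≥ 2 and ml ≥ 4:
n=5 → 1; n=6 → 3; n=7 → 6; n=8 → 10; n=9 → 15.
Orbitals: 1 + 3 + 6 + 10 + 15 = 35. With ms fixed to +1/2 there is one state per orbital, so 35 states.

35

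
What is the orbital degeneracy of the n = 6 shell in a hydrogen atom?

36

The n = 6 shell contains n² = 6² = 36 orbitals.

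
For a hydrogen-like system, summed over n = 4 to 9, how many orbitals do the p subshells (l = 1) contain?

A p subshell (l = 1) exists for every n ≥ 2, so shells n = 4, 5, 6, 7, 8, 9 each contribute one — 6 subshells.
Since each p subshell has 2·1+1 = 3 orbitals, the total is 6 × 3 = 18.

18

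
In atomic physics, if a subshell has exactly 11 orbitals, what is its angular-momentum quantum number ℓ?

ℓ = 5

2ℓ+1 = 11 gives ℓ = 5.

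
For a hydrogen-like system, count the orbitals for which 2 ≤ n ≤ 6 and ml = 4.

Go shell by shell, enumerating (l, ml) with ml = 4:
n=5 → 1; n=6 → 2.
Total orbitals: 1 + 2 = 3.

3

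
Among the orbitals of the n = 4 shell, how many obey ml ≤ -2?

3

Go through l = 0, …, 3 (the values permitted for n = 4).
The (l, ml) pairs meeting ml ≤ -2 give: l=2 → 1; l=3 → 2.
Total orbitals: 1 + 2 = 3.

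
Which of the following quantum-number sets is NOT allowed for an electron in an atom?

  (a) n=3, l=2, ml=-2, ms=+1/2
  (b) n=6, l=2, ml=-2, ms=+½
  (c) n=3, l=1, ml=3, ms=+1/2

(c)

(c) has |ml| = 3 > l = 1, violating −l ≤ ml ≤ l.
The remaining sets (a), (b) satisfy all four rules.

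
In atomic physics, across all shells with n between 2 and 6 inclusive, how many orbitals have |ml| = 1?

30

Work shell by shell — for each n, count the (l, ml) pairs that satisfy |ml| = 1:
n=2 → 2; n=3 → 4; n=4 → 6; n=5 → 8; n=6 → 10.
Total orbitals: 2 + 4 + 6 + 8 + 10 = 30.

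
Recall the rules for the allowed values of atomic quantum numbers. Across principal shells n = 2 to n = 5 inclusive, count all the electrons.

108

Shell n has n² orbitals: 2²=4 + 3²=9 + 4²=16 + 5²=25 = 54 orbitals.
Two spin states per orbital: 2 × 54 = 108 electrons.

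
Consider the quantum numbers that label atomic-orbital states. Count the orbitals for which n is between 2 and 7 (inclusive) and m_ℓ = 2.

15

Treat each shell separately and count matching orbitals:
n=3 → 1; n=4 → 2; n=5 → 3; n=6 → 4; n=7 → 5.
Total orbitals: 1 + 2 + 3 + 4 + 5 = 15.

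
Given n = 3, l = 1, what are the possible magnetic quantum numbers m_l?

-1, 0, 1

m_l takes every integer from −l to +l. With l = 1 that gives the 3 values -1, 0, 1.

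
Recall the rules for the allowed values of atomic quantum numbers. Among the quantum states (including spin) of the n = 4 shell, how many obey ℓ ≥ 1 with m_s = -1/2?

The n = 4 shell has ℓ = 0 through 3; check each.
The (ℓ, m_ℓ) pairs meeting ℓ ≥ 1 give: ℓ=1 → 3; ℓ=2 → 5; ℓ=3 → 7.
Orbitals: 3 + 5 + 7 = 15. With m_s fixed to a single value there is one state per orbital, giving 15 states.

15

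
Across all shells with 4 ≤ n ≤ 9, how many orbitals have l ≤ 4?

Go shell by shell, enumerating (l, ml) with l ≤ 4:
n=4 → 16; n=5 → 25; n=6 → 25; n=7 → 25; n=8 → 25; n=9 → 25.
Total orbitals: 16 + 25 + 25 + 25 + 25 + 25 = 141.

141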